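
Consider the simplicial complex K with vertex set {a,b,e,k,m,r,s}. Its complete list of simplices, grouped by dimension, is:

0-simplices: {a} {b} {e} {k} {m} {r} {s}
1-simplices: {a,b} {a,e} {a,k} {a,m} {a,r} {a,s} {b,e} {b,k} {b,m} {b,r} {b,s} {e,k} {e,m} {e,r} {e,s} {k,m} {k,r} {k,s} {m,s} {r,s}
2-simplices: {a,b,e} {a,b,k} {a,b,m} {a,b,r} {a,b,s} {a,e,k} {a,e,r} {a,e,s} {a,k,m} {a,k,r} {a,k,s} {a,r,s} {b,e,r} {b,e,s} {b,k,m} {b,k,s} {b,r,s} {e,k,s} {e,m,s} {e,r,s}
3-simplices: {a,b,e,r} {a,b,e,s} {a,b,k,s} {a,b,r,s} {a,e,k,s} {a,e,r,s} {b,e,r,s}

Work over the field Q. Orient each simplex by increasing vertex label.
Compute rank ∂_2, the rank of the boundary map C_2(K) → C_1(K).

rank∂_2=13

n_0=7 n_1=20 n_2=20 n_3=7  [Q]
∂1: piv[ab,ae,ak,am,ar,as] rk=6  ker:be,bk,bm,br,bs,ek,em,er,es,km,kr,ks,ms,rs
∂2: piv[abe,abk,abm,abr,abs,aek,aer,aes,akm,akr,aks,ars,ems] rk=13  ker:ber,bes,bkm,bks,brs,eks,ers
∂3: piv[aber,abes,abks,abrs,aeks,aers] rk=6  ker:bers
rk∂_2=13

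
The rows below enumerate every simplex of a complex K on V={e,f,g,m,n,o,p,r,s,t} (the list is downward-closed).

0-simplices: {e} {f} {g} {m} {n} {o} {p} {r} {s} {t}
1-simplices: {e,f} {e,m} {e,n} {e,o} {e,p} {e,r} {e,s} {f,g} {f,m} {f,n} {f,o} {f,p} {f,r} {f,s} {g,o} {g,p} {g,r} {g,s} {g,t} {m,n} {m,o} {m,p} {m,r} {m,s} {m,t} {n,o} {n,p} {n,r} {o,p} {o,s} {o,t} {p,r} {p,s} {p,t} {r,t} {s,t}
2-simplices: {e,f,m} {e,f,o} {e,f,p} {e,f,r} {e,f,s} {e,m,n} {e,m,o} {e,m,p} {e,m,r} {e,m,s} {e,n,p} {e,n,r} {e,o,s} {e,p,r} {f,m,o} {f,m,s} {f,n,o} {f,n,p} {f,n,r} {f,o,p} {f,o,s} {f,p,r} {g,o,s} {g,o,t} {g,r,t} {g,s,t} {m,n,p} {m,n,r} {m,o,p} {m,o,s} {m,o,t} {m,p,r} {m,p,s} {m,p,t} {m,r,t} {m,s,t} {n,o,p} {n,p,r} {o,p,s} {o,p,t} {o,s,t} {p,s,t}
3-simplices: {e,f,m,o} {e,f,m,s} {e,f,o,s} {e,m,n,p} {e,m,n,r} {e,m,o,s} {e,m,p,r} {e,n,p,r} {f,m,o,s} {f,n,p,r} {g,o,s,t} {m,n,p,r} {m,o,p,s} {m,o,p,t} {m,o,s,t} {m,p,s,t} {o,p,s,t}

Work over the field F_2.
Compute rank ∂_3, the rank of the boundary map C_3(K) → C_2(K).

rank∂_3=14

n_0=10 n_1=36 n_2=42 n_3=17  [Z2]
∂1: piv[ef,em,en,eo,ep,er,es,fg,gt] rk=9  ker:fm,fn,fo,fp,fr,fs,go,gp,gr,gs,mn,mo,mp,mr,ms,mt,no,np,nr,op,os,ot,pr,ps,pt,rt,st
∂2: piv[efm,efo,efp,efr,efs,emn,emo,emp,emr,ems,enp,enr,eos,epr,fno,fnp,fop,gos,got,grt,gst,mot,mps,mpt,mrt] rk=25  ker:fmo,fms,fnr,fos,fpr,mnp,mnr,mop,mos,mpr,mst,nop,npr,ops,opt,ost,pst
∂3: piv[efmo,efms,efos,emnp,emnr,emos,empr,enpr,fnpr,gost,mops,mopt,most,mpst] rk=14  ker:fmos,mnpr,opst
rk∂_3=14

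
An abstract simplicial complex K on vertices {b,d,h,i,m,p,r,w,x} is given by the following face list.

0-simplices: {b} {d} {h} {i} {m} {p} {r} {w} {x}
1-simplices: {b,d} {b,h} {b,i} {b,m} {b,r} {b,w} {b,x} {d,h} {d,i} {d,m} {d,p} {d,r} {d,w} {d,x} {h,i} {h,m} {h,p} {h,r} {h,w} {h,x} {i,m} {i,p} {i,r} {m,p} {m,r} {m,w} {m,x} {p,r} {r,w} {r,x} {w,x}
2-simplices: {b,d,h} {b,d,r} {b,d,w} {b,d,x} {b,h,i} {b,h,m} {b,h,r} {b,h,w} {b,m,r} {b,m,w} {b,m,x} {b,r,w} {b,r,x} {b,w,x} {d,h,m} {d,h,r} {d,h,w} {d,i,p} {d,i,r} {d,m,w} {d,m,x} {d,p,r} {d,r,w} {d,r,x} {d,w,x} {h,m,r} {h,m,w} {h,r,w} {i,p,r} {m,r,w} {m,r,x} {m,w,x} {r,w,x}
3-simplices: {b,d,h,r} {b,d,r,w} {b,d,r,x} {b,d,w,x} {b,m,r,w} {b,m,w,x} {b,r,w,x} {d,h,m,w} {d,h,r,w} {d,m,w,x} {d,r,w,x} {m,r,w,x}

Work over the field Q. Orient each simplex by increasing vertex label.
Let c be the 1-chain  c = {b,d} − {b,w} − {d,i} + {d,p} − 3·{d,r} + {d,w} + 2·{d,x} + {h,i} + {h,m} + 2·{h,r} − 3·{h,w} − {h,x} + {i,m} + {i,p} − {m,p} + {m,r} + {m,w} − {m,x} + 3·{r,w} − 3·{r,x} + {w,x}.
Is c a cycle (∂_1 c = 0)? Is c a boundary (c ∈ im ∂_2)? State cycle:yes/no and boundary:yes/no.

cycle:no boundary:no

n_0=9 n_1=31 n_2=33 n_3=12  [Q]
∂1: piv[bd,bh,bi,bm,br,bw,bx,dp] rk=8  ker:dh,di,dm,dr,dw,dx,hi,hm,hp,hr,hw,hx,im,ip,ir,mp,mr,mw,mx,pr,rw,rx,wx
∂2: piv[bdh,bdr,bdw,bdx,bhi,bhm,bhr,bhw,bmr,bmw,bmx,brw,brx,bwx,dhm,dip,dir,dpr] rk=18  ker:dhr,dhw,dmw,dmx,drw,drx,dwx,hmr,hmw,hrw,ipr,mrw,mrx,mwx,rwx
∂3: piv[bdhr,bdrw,bdrx,bdwx,bmrw,bmwx,brwx,dhmw,dhrw,dmwx,mrwx] rk=11  ker:drwx
∂1c = {d} − 2·{i} + 2·{m} + {p} − 2·{x}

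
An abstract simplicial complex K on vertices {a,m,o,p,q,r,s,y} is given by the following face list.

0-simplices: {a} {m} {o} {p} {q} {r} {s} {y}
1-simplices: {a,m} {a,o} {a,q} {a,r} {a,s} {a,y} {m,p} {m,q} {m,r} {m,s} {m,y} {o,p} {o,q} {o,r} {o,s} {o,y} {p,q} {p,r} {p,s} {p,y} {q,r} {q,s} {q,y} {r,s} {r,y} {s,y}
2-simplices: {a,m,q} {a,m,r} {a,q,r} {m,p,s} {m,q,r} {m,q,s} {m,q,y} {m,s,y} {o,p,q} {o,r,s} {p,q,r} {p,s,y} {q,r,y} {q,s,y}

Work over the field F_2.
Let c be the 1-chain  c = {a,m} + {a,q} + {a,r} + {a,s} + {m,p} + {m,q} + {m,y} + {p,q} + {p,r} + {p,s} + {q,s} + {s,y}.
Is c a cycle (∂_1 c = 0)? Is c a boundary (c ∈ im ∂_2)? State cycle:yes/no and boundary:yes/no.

n_0=8 n_1=26 n_2=14  [Z2]
∂1: piv[am,ao,aq,ar,as,ay,mp] rk=7  ker:mq,mr,ms,my,op,oq,or,os,oy,pq,pr,ps,py,qr,qs,qy,rs,ry,sy
∂2: piv[amq,amr,aqr,mps,mqs,mqy,msy,opq,ors,pqr,psy,qry] rk=12  ker:mqr,qsy
∂1c = 0
c vs im∂2: residual ≠ 0 ⇒ not boundary

cycle:yes boundary:no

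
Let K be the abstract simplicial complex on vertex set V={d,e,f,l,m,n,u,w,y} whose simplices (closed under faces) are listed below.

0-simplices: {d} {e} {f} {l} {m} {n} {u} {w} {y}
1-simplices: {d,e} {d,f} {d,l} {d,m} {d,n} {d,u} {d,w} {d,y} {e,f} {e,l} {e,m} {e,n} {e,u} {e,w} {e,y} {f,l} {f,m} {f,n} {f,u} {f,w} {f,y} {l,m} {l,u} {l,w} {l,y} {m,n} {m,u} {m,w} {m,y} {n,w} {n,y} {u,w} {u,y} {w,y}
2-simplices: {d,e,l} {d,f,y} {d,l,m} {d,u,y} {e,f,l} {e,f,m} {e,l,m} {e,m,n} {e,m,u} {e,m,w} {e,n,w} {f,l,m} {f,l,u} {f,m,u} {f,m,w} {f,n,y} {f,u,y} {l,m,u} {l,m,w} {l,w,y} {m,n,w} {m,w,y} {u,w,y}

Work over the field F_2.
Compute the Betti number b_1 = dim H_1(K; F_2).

b_1=6

n_0=9 n_1=34 n_2=23  [Z2]
∂1: piv[de,df,dl,dm,dn,du,dw,dy] rk=8  ker:ef,el,em,en,eu,ew,ey,fl,fm,fn,fu,fw,fy,lm,lu,lw,ly,mn,mu,mw,my,nw,ny,uw,uy,wy
∂2: piv[del,dfy,dlm,duy,efl,efm,elm,emn,emu,emw,enw,flu,fmu,fmw,fny,fuy,lmw,lwy,mwy,uwy] rk=20  ker:flm,lmu,mnw
b_1=(34−8)−20=6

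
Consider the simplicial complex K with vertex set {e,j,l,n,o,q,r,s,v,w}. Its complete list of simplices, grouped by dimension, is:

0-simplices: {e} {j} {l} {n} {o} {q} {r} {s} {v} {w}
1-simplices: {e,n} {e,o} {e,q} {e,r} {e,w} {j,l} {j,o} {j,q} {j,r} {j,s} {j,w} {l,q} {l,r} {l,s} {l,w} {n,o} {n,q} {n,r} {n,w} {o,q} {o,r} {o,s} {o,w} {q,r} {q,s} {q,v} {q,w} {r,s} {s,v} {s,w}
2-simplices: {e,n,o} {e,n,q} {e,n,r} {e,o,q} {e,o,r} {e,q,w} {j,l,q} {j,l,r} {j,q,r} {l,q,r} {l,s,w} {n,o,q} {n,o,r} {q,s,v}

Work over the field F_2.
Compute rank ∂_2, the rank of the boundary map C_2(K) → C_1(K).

n_0=10 n_1=30 n_2=14  [Z2]
∂1: piv[en,eo,eq,er,ew,jl,jo,js,qv] rk=9  ker:jq,jr,jw,lq,lr,ls,lw,no,nq,nr,nw,oq,or,os,ow,qr,qs,qw,rs,sv,sw
∂2: piv[eno,enq,enr,eoq,eor,eqw,jlq,jlr,jqr,lsw,qsv] rk=11  ker:lqr,noq,nor
rk∂_2=11

rank∂_2=11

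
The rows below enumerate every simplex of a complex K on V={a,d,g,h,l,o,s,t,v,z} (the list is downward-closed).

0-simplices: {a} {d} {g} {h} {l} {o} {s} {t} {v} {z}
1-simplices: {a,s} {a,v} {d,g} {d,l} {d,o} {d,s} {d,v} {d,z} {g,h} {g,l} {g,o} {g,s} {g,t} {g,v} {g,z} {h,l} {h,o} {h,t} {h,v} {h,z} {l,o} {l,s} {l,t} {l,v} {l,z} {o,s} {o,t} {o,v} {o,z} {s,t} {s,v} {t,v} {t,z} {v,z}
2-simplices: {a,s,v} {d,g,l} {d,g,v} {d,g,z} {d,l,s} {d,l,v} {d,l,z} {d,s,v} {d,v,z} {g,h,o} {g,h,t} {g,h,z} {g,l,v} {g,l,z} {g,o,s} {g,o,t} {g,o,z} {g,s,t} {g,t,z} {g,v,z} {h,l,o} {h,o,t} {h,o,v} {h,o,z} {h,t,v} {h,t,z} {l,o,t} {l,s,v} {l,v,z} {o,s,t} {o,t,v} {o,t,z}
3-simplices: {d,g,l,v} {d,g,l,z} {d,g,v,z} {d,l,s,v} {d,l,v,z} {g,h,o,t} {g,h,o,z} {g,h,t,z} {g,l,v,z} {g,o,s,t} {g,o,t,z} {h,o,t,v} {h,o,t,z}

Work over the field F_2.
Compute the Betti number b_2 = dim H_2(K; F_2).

n_0=10 n_1=34 n_2=32 n_3=13  [Z2]
∂1: piv[as,av,dg,dl,do,ds,dz,gh,gt] rk=9  ker:dv,gl,go,gs,gv,gz,hl,ho,ht,hv,hz,lo,ls,lt,lv,lz,os,ot,ov,oz,st,sv,tv,tz,vz
∂2: piv[asv,dgl,dgv,dgz,dls,dlv,dlz,dsv,dvz,gho,ght,ghz,gos,got,goz,gst,gtz,hlo,hov,htv,lot] rk=21  ker:glv,glz,gvz,hot,hoz,htz,lsv,lvz,ost,otv,otz
∂3: piv[dglv,dglz,dgvz,dlsv,dlvz,ghot,ghoz,ghtz,gost,gotz,hotv] rk=11  ker:glvz,hotz
b_2=(32−21)−11=0

b_2=0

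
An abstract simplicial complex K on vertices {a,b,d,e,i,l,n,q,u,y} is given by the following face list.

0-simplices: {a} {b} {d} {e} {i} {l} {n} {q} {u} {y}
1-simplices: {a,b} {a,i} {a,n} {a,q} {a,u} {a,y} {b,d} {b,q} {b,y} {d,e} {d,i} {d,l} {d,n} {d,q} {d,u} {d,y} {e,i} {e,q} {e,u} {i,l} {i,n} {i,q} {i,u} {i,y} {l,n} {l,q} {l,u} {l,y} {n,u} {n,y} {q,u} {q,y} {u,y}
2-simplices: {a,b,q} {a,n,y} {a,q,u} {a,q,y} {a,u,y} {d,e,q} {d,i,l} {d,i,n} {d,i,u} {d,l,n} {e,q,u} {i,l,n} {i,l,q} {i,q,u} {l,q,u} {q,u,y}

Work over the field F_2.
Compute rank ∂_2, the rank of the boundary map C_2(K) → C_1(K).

rank∂_2=14

n_0=10 n_1=33 n_2=16  [Z2]
∂1: piv[ab,ai,an,aq,au,ay,bd,de,dl] rk=9  ker:bq,by,di,dn,dq,du,dy,ei,eq,eu,il,in,iq,iu,iy,ln,lq,lu,ly,nu,ny,qu,qy,uy
∂2: piv[abq,any,aqu,aqy,auy,deq,dil,din,diu,dln,equ,ilq,iqu,lqu] rk=14  ker:iln,quy
rk∂_2=14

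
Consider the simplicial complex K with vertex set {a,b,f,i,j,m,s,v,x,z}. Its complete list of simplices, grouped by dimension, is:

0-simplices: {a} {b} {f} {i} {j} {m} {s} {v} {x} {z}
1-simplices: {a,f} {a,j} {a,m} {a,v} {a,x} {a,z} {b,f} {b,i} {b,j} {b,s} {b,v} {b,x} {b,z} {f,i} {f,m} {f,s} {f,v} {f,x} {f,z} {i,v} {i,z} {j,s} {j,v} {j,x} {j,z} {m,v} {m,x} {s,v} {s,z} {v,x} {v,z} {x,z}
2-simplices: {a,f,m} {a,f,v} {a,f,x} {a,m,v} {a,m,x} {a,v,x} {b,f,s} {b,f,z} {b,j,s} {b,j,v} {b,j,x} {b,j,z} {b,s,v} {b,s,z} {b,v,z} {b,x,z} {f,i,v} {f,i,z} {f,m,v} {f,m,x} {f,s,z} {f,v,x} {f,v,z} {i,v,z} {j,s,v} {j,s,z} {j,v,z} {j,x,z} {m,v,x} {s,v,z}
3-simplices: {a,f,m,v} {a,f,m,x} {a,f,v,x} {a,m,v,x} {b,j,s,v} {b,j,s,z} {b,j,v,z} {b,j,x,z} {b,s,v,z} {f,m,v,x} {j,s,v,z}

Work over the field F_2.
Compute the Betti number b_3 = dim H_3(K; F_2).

n_0=10 n_1=32 n_2=30 n_3=11  [Z2]
∂1: piv[af,aj,am,av,ax,az,bf,bi,bs] rk=9  ker:bj,bv,bx,bz,fi,fm,fs,fv,fx,fz,iv,iz,js,jv,jx,jz,mv,mx,sv,sz,vx,vz,xz
∂2: piv[afm,afv,afx,amv,amx,avx,bfs,bfz,bjs,bjv,bjx,bjz,bsv,bsz,bvz,bxz,fiv,fiz,fvz] rk=19  ker:fmv,fmx,fsz,fvx,ivz,jsv,jsz,jvz,jxz,mvx,svz
∂3: piv[afmv,afmx,afvx,amvx,bjsv,bjsz,bjvz,bjxz,bsvz] rk=9  ker:fmvx,jsvz
b_3=(11−9)−0=2

b_3=2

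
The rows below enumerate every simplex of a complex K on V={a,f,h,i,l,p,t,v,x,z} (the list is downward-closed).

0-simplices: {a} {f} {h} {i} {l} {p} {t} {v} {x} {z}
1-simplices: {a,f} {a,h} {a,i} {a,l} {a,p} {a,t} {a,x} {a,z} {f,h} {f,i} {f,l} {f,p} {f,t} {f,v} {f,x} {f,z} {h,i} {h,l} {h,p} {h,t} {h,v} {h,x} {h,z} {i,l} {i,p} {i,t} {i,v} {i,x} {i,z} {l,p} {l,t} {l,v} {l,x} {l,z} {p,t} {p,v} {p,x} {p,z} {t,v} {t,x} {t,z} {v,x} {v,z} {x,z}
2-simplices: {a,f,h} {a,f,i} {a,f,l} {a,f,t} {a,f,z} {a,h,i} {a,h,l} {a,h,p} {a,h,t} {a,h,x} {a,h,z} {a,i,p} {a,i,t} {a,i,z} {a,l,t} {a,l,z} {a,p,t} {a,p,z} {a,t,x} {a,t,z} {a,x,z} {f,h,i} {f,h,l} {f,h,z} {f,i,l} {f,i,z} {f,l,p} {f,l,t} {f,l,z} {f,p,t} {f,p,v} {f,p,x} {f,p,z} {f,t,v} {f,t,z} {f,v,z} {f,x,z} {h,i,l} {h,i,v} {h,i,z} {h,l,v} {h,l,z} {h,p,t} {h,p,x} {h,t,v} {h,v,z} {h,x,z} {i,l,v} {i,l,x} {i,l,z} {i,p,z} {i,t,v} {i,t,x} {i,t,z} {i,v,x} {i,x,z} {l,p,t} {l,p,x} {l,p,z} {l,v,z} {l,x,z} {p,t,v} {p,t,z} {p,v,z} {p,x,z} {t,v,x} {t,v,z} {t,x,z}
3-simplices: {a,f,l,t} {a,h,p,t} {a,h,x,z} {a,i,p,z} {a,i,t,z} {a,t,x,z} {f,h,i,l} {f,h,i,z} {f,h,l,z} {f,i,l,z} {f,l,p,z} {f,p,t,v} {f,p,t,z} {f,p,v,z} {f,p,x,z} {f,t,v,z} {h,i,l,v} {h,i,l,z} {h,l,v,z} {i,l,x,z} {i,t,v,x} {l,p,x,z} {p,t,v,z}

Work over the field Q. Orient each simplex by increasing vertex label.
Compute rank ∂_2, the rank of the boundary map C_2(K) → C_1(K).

rank∂_2=35

n_0=10 n_1=44 n_2=68 n_3=23  [Q]
∂1: piv[af,ah,ai,al,ap,at,ax,az,fv] rk=9  ker:fh,fi,fl,fp,ft,fx,fz,hi,hl,hp,ht,hv,hx,hz,il,ip,it,iv,ix,iz,lp,lt,lv,lx,lz,pt,pv,px,pz,tv,tx,tz,vx,vz,xz
∂2: piv[afh,afi,afl,aft,afz,ahi,ahl,ahp,aht,ahx,ahz,aip,ait,aiz,alt,alz,apt,apz,atx,atz,axz,fil,flp,fpt,fpv,fpx,ftv,fvz,fxz,hiv,hlv,htv,ilx,itx,ivx] rk=35  ker:fhi,fhl,fhz,fiz,flt,flz,fpz,ftz,hil,hiz,hlz,hpt,hpx,hvz,hxz,ilv,ilz,ipz,itv,itz,ixz,lpt,lpx,lpz,lvz,lxz,ptv,ptz,pvz,pxz,tvx,tvz,txz
∂3: piv[aflt,ahpt,ahxz,aipz,aitz,atxz,fhil,fhiz,fhlz,filz,flpz,fptv,fptz,fpvz,fpxz,ftvz,hilv,hlvz,ilxz,itvx,lpxz] rk=21  ker:hilz,ptvz
rk∂_2=35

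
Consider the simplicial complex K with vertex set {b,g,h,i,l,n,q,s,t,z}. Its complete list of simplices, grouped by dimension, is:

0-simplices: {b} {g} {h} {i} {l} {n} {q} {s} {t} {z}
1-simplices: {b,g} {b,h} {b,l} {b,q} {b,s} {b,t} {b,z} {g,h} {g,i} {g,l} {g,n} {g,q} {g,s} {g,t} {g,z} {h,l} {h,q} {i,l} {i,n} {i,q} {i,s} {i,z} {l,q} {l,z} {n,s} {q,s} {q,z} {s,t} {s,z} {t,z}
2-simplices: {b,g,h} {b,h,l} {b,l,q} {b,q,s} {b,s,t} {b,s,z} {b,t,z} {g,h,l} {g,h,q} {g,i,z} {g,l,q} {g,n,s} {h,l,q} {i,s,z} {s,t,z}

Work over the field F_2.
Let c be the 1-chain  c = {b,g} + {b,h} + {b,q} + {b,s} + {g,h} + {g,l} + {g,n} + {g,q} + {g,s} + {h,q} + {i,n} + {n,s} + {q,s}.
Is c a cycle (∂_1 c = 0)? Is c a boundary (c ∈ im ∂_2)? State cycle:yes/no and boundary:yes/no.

cycle:no boundary:no

n_0=10 n_1=30 n_2=15  [Z2]
∂1: piv[bg,bh,bl,bq,bs,bt,bz,gi,gn] rk=9  ker:gh,gl,gq,gs,gt,gz,hl,hq,il,in,iq,is,iz,lq,lz,ns,qs,qz,st,sz,tz
∂2: piv[bgh,bhl,blq,bqs,bst,bsz,btz,ghl,ghq,giz,glq,gns,isz] rk=13  ker:hlq,stz
∂1c = {h} + {i} + {l} + {n}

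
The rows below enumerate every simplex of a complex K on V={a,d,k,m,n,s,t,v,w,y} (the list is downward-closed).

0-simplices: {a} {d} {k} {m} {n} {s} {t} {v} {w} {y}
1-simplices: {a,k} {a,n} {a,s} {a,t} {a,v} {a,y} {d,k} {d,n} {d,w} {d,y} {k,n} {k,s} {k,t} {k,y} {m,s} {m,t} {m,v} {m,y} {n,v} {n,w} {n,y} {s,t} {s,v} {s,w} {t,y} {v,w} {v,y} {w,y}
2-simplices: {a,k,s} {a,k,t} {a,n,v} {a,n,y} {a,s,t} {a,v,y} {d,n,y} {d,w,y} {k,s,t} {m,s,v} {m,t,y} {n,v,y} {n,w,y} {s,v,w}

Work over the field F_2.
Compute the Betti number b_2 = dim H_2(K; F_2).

b_2=2

n_0=10 n_1=28 n_2=14  [Z2]
∂1: piv[ak,an,as,at,av,ay,dk,dw,ms] rk=9  ker:dn,dy,kn,ks,kt,ky,mt,mv,my,nv,nw,ny,st,sv,sw,ty,vw,vy,wy
∂2: piv[aks,akt,anv,any,ast,avy,dny,dwy,msv,mty,nwy,svw] rk=12  ker:kst,nvy
b_2=(14−12)−0=2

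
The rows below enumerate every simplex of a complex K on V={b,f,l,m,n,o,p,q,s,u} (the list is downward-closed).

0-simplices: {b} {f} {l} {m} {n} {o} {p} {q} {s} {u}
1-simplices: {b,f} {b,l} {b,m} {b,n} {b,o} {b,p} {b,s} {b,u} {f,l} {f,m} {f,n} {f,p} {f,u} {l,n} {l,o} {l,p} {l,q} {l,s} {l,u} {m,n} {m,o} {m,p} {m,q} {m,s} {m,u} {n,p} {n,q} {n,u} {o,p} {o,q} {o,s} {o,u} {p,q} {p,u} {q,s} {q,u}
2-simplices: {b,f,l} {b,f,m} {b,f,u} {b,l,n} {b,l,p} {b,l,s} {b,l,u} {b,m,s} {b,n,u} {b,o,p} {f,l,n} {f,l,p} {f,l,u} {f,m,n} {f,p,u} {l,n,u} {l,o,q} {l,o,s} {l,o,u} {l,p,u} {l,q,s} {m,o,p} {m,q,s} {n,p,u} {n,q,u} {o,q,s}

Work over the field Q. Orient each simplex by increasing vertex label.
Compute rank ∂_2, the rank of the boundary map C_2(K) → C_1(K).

rank∂_2=22

n_0=10 n_1=36 n_2=26  [Q]
∂1: piv[bf,bl,bm,bn,bo,bp,bs,bu,lq] rk=9  ker:fl,fm,fn,fp,fu,ln,lo,lp,ls,lu,mn,mo,mp,mq,ms,mu,np,nq,nu,op,oq,os,ou,pq,pu,qs,qu
∂2: piv[bfl,bfm,bfu,bln,blp,bls,blu,bms,bnu,bop,fln,flp,fmn,fpu,loq,los,lou,lqs,mop,mqs,npu,nqu] rk=22  ker:flu,lnu,lpu,oqs
rk∂_2=22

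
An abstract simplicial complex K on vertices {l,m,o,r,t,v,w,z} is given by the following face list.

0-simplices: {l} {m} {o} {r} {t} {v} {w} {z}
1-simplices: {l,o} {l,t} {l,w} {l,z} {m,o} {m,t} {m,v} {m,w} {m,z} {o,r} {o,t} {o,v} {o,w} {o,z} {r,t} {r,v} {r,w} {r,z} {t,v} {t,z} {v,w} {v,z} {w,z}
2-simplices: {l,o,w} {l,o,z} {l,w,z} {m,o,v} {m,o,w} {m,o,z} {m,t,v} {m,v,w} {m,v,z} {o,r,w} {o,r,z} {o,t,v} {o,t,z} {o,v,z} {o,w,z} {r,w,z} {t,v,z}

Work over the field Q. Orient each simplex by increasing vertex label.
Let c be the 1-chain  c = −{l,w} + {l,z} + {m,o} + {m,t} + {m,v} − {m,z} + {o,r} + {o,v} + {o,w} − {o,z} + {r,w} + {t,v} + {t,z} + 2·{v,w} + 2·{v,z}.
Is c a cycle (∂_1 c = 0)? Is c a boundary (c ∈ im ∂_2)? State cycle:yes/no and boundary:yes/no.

cycle:no boundary:no

n_0=8 n_1=23 n_2=17  [Q]
∂1: piv[lo,lt,lw,lz,mo,mv,or] rk=7  ker:mt,mw,mz,ot,ov,ow,oz,rt,rv,rw,rz,tv,tz,vw,vz,wz
∂2: piv[low,loz,lwz,mov,mow,moz,mtv,mvw,mvz,orw,orz,otv,otz] rk=13  ker:ovz,owz,rwz,tvz
∂1c = −2·{m} − {o} − {t} − {v} + 3·{w} + 2·{z}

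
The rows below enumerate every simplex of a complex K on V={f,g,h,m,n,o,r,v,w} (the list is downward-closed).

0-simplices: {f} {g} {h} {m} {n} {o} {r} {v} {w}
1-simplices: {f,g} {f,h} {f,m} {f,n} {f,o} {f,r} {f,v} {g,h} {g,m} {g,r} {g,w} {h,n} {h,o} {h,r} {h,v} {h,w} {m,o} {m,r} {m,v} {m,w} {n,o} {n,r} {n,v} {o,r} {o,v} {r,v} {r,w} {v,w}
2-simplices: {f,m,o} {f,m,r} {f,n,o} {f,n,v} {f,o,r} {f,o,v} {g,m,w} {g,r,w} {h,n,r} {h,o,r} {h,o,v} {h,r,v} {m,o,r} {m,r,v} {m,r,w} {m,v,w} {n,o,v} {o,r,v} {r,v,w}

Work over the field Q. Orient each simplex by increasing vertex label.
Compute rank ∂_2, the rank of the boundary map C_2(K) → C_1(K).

rank∂_2=15

n_0=9 n_1=28 n_2=19  [Q]
∂1: piv[fg,fh,fm,fn,fo,fr,fv,gw] rk=8  ker:gh,gm,gr,hn,ho,hr,hv,hw,mo,mr,mv,mw,no,nr,nv,or,ov,rv,rw,vw
∂2: piv[fmo,fmr,fno,fnv,for,fov,gmw,grw,hnr,hor,hov,hrv,mrv,mrw,mvw] rk=15  ker:mor,nov,orv,rvw
rk∂_2=15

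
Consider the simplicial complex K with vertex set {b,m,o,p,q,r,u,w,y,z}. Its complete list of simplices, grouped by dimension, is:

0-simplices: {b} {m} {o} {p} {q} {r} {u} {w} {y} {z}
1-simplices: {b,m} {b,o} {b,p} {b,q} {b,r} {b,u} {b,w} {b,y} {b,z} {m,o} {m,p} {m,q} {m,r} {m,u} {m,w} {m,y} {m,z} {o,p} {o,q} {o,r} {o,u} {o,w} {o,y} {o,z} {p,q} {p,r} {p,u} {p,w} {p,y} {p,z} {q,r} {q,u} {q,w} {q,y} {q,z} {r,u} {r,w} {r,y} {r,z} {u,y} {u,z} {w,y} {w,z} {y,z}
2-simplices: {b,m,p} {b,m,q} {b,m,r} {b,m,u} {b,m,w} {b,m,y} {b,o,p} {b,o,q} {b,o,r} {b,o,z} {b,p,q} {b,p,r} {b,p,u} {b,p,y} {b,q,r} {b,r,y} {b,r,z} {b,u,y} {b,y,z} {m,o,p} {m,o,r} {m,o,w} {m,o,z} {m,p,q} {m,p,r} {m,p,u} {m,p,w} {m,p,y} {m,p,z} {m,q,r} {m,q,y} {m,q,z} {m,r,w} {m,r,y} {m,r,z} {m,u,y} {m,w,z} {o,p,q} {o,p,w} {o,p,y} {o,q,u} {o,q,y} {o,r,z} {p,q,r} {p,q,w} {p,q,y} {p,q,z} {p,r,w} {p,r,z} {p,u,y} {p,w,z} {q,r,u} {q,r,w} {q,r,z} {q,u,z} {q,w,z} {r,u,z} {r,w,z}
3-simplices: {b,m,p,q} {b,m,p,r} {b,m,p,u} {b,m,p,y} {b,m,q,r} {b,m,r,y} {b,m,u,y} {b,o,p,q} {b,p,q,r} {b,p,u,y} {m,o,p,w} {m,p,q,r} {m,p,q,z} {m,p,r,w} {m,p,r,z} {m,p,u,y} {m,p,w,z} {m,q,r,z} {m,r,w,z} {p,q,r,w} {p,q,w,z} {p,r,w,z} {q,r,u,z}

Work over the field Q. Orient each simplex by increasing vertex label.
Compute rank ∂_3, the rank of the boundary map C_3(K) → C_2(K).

n_0=10 n_1=44 n_2=58 n_3=23  [Q]
∂1: piv[bm,bo,bp,bq,br,bu,bw,by,bz] rk=9  ker:mo,mp,mq,mr,mu,mw,my,mz,op,oq,or,ou,ow,oy,oz,pq,pr,pu,pw,py,pz,qr,qu,qw,qy,qz,ru,rw,ry,rz,uy,uz,wy,wz,yz
∂2: piv[bmp,bmq,bmr,bmu,bmw,bmy,bop,boq,bor,boz,bpq,bpr,bpu,bpy,bqr,bry,brz,buy,byz,mop,mow,moz,mpw,mpz,mqy,mqz,mrw,mwz,opy,oqu,pqw,qru,quz] rk=33  ker:mor,mpq,mpr,mpu,mpy,mqr,mry,mrz,muy,opq,opw,oqy,orz,pqr,pqy,pqz,prw,prz,puy,pwz,qrw,qrz,qwz,ruz,rwz
∂3: piv[bmpq,bmpr,bmpu,bmpy,bmqr,bmry,bmuy,bopq,bpqr,bpuy,mopw,mpqz,mprw,mprz,mpwz,mqrz,mrwz,pqrw,pqwz,qruz] rk=20  ker:mpqr,mpuy,prwz
rk∂_3=20

rank∂_3=20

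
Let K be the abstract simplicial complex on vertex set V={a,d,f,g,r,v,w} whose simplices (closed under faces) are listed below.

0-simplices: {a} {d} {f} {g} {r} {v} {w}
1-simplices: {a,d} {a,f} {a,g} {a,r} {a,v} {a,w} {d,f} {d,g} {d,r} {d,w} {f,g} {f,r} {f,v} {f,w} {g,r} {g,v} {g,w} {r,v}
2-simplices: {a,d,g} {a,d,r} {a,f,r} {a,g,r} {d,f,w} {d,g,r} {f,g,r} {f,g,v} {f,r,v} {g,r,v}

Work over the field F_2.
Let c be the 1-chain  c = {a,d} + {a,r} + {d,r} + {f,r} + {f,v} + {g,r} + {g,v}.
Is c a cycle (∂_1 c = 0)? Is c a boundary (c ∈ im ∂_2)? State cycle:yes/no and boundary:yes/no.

n_0=7 n_1=18 n_2=10  [Z2]
∂1: piv[ad,af,ag,ar,av,aw] rk=6  ker:df,dg,dr,dw,fg,fr,fv,fw,gr,gv,gw,rv
∂2: piv[adg,adr,afr,agr,dfw,fgr,fgv,frv] rk=8  ker:dgr,grv
∂1c = 0
c vs im∂2: reduces to 0 ⇒ boundary

cycle:yes boundary:yes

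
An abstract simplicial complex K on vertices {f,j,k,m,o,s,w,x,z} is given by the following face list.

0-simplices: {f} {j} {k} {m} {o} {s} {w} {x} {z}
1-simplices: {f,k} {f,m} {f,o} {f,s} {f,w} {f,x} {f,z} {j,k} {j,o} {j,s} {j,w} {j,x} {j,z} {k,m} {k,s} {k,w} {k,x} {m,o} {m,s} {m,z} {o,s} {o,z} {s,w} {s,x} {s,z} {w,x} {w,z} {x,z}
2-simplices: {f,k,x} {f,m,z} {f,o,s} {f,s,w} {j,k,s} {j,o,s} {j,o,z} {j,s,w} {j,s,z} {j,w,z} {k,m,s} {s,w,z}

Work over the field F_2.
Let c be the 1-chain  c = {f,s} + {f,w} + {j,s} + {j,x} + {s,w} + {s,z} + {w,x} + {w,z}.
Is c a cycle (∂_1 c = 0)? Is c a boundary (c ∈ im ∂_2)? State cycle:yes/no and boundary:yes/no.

n_0=9 n_1=28 n_2=12  [Z2]
∂1: piv[fk,fm,fo,fs,fw,fx,fz,jk] rk=8  ker:jo,js,jw,jx,jz,km,ks,kw,kx,mo,ms,mz,os,oz,sw,sx,sz,wx,wz,xz
∂2: piv[fkx,fmz,fos,fsw,jks,jos,joz,jsw,jsz,jwz,kms] rk=11  ker:swz
∂1c = 0
c vs im∂2: residual ≠ 0 ⇒ not boundary

cycle:yes boundary:no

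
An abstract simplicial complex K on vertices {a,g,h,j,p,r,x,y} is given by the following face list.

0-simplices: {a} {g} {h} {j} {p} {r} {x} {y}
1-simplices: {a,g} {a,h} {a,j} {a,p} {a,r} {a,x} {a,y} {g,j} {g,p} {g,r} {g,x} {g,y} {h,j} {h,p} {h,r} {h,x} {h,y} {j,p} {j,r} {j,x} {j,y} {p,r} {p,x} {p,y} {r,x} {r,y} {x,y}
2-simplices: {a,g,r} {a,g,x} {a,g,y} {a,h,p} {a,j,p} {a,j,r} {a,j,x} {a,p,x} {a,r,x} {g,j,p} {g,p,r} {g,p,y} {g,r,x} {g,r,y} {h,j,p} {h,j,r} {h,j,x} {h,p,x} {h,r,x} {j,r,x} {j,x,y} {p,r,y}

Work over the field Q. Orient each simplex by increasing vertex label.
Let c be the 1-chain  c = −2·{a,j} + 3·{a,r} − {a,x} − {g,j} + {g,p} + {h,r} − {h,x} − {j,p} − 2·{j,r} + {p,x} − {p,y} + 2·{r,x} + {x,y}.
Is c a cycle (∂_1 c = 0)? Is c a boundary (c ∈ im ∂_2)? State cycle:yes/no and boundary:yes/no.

n_0=8 n_1=27 n_2=22  [Q]
∂1: piv[ag,ah,aj,ap,ar,ax,ay] rk=7  ker:gj,gp,gr,gx,gy,hj,hp,hr,hx,hy,jp,jr,jx,jy,pr,px,py,rx,ry,xy
∂2: piv[agr,agx,agy,ahp,ajp,ajr,ajx,apx,arx,gjp,gpr,gpy,gry,hjp,hjr,hjx,jxy] rk=17  ker:grx,hpx,hrx,jrx,pry
∂1c = 0
c vs im∂2: residual ≠ 0 ⇒ not boundary

cycle:yes boundary:no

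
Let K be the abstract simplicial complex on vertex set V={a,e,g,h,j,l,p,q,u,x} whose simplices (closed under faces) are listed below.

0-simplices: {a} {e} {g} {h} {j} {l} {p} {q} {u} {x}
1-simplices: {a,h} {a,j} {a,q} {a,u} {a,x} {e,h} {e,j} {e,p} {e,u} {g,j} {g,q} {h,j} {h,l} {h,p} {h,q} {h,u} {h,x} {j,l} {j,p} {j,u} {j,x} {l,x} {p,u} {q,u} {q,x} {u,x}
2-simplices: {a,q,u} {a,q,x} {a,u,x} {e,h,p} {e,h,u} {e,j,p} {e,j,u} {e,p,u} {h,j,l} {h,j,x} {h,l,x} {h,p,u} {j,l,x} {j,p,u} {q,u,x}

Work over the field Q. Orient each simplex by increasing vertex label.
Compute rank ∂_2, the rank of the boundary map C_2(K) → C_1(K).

rank∂_2=11

n_0=10 n_1=26 n_2=15  [Q]
∂1: piv[ah,aj,aq,au,ax,eh,ep,gj,hl] rk=9  ker:ej,eu,gq,hj,hp,hq,hu,hx,jl,jp,ju,jx,lx,pu,qu,qx,ux
∂2: piv[aqu,aqx,aux,ehp,ehu,ejp,eju,epu,hjl,hjx,hlx] rk=11  ker:hpu,jlx,jpu,qux
rk∂_2=11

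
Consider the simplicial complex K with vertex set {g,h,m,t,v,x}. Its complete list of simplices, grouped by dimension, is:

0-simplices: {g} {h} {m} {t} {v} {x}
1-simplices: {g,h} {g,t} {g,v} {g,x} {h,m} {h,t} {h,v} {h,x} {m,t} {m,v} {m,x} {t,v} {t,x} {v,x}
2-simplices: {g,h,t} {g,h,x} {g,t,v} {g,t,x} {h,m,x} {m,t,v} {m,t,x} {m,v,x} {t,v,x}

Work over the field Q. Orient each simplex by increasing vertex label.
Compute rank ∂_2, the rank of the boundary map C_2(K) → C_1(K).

n_0=6 n_1=14 n_2=9  [Q]
∂1: piv[gh,gt,gv,gx,hm] rk=5  ker:ht,hv,hx,mt,mv,mx,tv,tx,vx
∂2: piv[ght,ghx,gtv,gtx,hmx,mtv,mtx,mvx] rk=8  ker:tvx
rk∂_2=8

rank∂_2=8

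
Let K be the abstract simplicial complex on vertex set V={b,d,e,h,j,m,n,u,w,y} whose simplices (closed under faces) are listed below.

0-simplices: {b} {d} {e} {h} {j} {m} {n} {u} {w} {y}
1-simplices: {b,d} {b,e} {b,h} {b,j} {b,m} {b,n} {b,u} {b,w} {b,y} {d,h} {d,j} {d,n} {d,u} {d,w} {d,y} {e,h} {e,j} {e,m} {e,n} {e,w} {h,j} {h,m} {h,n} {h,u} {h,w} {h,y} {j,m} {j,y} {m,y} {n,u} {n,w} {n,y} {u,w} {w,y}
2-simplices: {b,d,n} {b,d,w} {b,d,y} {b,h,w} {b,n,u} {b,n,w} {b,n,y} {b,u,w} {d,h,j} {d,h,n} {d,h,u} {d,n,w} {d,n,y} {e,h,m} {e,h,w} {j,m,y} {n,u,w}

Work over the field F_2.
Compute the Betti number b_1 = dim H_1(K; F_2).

n_0=10 n_1=34 n_2=17  [Z2]
∂1: piv[bd,be,bh,bj,bm,bn,bu,bw,by] rk=9  ker:dh,dj,dn,du,dw,dy,eh,ej,em,en,ew,hj,hm,hn,hu,hw,hy,jm,jy,my,nu,nw,ny,uw,wy
∂2: piv[bdn,bdw,bdy,bhw,bnu,bnw,bny,buw,dhj,dhn,dhu,ehm,ehw,jmy] rk=14  ker:dnw,dny,nuw
b_1=(34−9)−14=11

b_1=11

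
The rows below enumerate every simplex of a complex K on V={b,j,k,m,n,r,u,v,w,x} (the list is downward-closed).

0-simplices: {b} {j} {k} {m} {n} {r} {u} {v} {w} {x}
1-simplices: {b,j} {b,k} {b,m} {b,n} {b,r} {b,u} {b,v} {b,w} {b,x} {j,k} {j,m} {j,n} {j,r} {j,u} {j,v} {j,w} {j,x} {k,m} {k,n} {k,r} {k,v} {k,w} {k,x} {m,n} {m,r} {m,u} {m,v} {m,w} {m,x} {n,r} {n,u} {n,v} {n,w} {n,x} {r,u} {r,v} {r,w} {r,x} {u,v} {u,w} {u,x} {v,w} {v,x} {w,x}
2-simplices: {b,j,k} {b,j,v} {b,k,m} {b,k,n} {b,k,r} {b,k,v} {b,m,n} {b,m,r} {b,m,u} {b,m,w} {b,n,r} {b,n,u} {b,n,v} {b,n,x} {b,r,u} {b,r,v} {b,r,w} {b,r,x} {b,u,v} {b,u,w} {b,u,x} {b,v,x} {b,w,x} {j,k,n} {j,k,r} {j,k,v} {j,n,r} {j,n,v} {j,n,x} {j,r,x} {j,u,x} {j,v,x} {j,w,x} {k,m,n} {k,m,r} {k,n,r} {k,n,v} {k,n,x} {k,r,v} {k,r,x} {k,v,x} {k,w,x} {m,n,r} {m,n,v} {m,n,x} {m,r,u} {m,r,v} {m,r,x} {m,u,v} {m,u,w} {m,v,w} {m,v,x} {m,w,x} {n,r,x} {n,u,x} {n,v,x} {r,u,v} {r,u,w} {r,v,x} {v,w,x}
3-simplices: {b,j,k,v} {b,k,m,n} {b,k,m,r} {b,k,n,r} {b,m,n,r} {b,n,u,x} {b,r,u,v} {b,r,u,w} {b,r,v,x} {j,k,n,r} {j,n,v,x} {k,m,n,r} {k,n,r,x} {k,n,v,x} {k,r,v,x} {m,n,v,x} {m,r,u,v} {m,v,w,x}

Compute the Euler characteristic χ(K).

χ(K)=8

n_0=10 n_1=44 n_2=60 n_3=18
χ=+10−44+60−18=8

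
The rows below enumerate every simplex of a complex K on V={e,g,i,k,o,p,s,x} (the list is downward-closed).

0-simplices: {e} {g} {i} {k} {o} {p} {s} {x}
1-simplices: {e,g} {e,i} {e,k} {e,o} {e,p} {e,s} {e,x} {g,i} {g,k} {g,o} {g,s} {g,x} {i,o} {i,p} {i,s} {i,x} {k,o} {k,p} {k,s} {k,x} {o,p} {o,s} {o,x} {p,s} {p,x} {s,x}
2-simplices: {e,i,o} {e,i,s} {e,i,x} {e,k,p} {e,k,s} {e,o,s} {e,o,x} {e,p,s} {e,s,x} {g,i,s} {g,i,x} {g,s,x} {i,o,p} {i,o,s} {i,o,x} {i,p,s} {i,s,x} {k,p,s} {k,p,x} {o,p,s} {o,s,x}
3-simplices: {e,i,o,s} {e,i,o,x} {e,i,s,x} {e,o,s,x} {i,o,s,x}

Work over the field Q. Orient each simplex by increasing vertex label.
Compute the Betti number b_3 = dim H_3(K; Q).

n_0=8 n_1=26 n_2=21 n_3=5  [Q]
∂1: piv[eg,ei,ek,eo,ep,es,ex] rk=7  ker:gi,gk,go,gs,gx,io,ip,is,ix,ko,kp,ks,kx,op,os,ox,ps,px,sx
∂2: piv[eio,eis,eix,ekp,eks,eos,eox,eps,esx,gis,gix,iop,ips,kpx] rk=14  ker:gsx,ios,iox,isx,kps,ops,osx
∂3: piv[eios,eiox,eisx,eosx] rk=4  ker:iosx
b_3=(5−4)−0=1

b_3=1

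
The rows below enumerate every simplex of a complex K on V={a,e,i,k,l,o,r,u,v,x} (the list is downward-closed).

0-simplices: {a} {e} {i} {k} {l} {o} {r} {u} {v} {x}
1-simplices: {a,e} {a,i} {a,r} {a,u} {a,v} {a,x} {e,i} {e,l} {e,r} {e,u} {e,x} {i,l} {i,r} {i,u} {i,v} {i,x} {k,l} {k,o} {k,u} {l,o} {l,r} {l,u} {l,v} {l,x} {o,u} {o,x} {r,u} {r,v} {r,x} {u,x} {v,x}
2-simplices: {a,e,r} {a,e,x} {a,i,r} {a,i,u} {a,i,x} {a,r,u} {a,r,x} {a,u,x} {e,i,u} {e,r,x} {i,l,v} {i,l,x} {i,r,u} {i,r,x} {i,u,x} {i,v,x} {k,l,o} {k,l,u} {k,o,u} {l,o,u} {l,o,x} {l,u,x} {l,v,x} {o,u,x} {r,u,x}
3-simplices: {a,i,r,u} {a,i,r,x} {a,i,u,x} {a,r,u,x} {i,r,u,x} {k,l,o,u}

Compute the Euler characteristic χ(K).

n_0=10 n_1=31 n_2=25 n_3=6
χ=+10−31+25−6=-2

χ(K)=-2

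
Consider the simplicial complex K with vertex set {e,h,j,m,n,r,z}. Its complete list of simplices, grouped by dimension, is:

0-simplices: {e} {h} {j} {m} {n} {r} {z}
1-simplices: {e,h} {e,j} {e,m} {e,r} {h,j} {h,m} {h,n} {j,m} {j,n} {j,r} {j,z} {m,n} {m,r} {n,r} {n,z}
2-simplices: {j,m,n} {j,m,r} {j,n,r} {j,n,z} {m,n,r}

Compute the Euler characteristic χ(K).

χ(K)=-3

n_0=7 n_1=15 n_2=5
χ=+7−15+5=-3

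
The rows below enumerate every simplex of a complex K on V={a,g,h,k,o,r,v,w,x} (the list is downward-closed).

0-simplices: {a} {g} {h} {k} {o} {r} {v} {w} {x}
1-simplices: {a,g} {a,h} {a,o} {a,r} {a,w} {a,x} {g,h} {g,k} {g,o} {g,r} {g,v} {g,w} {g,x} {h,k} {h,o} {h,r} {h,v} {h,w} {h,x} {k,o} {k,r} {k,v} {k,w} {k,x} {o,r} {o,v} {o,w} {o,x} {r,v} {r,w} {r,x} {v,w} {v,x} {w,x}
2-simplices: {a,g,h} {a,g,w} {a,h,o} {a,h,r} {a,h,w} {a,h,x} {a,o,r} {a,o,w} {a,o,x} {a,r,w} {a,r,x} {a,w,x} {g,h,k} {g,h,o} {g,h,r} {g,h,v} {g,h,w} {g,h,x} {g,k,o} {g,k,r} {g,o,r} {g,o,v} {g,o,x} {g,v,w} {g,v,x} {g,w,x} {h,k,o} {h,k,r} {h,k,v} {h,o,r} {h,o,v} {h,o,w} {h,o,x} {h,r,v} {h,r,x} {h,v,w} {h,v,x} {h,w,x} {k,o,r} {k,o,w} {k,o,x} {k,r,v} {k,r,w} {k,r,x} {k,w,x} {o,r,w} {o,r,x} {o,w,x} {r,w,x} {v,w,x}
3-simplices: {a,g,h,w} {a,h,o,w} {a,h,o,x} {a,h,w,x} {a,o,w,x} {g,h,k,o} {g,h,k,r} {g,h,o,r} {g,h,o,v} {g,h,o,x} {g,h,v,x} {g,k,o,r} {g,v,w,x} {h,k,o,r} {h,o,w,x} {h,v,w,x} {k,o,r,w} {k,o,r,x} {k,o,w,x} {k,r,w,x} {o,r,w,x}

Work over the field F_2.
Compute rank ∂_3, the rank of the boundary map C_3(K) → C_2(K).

n_0=9 n_1=34 n_2=50 n_3=21  [Z2]
∂1: piv[ag,ah,ao,ar,aw,ax,gk,gv] rk=8  ker:gh,go,gr,gw,gx,hk,ho,hr,hv,hw,hx,ko,kr,kv,kw,kx,or,ov,ow,ox,rv,rw,rx,vw,vx,wx
∂2: piv[agh,agw,aho,ahr,ahw,ahx,aor,aow,aox,arw,arx,awx,ghk,gho,ghr,ghv,ghx,gko,gkr,gov,gvw,gvx,hkv,hrv,kow,kox] rk=26  ker:ghw,gor,gox,gwx,hko,hkr,hor,hov,how,hox,hrx,hvw,hvx,hwx,kor,krv,krw,krx,kwx,orw,orx,owx,rwx,vwx
∂3: piv[aghw,ahow,ahox,ahwx,aowx,ghko,ghkr,ghor,ghov,ghox,ghvx,gkor,gvwx,hvwx,korw,korx,kowx,krwx] rk=18  ker:hkor,howx,orwx
rk∂_3=18

rank∂_3=18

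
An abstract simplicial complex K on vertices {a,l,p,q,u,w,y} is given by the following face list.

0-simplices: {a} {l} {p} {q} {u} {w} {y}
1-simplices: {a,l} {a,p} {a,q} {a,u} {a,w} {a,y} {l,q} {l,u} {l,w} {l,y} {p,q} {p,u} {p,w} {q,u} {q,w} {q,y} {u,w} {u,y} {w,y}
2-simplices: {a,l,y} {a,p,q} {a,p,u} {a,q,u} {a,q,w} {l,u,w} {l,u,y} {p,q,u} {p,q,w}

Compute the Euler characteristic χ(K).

χ(K)=-3

n_0=7 n_1=19 n_2=9
χ=+7−19+9=-3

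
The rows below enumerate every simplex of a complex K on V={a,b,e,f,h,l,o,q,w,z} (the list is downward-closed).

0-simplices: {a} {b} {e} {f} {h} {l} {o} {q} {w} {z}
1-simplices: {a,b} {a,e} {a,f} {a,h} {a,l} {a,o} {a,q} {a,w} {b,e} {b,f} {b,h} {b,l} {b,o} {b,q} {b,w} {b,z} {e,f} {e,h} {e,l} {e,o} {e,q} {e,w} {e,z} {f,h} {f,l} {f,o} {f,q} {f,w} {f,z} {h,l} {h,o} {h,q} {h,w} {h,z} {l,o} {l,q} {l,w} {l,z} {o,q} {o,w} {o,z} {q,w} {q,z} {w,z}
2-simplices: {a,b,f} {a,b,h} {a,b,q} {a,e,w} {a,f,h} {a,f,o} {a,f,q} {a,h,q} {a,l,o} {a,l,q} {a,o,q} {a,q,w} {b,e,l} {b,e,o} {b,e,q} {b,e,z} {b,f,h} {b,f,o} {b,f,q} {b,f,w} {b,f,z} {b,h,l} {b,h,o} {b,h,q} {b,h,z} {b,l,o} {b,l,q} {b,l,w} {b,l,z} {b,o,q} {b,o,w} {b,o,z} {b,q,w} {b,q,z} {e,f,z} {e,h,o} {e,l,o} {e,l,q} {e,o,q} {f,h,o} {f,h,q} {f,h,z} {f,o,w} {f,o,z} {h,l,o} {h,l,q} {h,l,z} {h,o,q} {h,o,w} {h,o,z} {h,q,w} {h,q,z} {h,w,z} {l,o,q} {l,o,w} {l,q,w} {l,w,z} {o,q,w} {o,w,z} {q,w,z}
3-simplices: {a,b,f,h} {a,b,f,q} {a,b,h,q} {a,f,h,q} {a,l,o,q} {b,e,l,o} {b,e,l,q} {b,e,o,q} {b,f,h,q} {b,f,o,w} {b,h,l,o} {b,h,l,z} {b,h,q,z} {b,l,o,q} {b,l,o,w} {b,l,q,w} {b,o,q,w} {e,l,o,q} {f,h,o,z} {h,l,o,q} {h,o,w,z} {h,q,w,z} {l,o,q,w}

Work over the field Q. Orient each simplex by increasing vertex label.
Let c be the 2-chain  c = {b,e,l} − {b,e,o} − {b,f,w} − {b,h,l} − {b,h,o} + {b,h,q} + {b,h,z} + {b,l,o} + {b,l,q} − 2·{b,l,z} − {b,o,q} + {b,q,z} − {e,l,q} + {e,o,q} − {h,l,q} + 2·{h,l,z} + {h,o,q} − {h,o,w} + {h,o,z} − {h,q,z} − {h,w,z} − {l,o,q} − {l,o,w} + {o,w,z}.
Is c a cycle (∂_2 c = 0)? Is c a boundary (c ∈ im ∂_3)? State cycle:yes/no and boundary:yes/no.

n_0=10 n_1=44 n_2=60 n_3=23  [Q]
∂1: piv[ab,ae,af,ah,al,ao,aq,aw,bz] rk=9  ker:be,bf,bh,bl,bo,bq,bw,ef,eh,el,eo,eq,ew,ez,fh,fl,fo,fq,fw,fz,hl,ho,hq,hw,hz,lo,lq,lw,lz,oq,ow,oz,qw,qz,wz
∂2: piv[abf,abh,abq,aew,afh,afo,afq,ahq,alo,alq,aoq,aqw,bel,beo,beq,bez,bfo,bfw,bfz,bhl,bho,bhz,blo,blw,blz,bow,boz,bqw,bqz,efz,eho,how,hwz] rk=33  ker:bfh,bfq,bhq,blq,boq,elo,elq,eoq,fho,fhq,fhz,fow,foz,hlo,hlq,hlz,hoq,hoz,hqw,hqz,loq,low,lqw,lwz,oqw,owz,qwz
∂3: piv[abfh,abfq,abhq,afhq,aloq,belo,belq,beoq,bfow,bhlo,bhlz,bhqz,bloq,blow,blqw,boqw,fhoz,hloq,howz,hqwz] rk=20  ker:bfhq,eloq,loqw
∂2c = −{b,f} + {b,w} − {f,w} − {l,o} + {l,w} − {o,w}

cycle:no boundary:no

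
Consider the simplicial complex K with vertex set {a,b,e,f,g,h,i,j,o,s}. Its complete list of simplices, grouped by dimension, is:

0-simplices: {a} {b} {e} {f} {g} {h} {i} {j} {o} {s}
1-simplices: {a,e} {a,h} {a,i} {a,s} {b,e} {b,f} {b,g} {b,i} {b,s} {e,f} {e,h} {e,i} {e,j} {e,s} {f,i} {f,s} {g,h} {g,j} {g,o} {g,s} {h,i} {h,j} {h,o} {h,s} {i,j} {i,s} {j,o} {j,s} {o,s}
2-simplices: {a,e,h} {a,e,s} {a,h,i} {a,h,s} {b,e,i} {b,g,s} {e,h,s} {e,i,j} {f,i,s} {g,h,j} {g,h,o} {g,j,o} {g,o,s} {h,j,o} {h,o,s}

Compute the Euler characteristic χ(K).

χ(K)=-4

n_0=10 n_1=29 n_2=15
χ=+10−29+15=-4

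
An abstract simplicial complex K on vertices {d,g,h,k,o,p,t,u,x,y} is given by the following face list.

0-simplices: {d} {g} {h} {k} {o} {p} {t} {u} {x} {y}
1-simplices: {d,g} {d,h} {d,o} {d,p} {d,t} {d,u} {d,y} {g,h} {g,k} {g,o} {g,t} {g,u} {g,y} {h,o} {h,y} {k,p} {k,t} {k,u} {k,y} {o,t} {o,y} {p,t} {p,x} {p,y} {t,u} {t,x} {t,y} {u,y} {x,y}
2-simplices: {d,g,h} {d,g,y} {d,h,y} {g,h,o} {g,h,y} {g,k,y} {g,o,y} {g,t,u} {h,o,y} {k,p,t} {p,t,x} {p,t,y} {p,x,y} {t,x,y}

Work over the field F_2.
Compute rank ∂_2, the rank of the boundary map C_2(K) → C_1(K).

n_0=10 n_1=29 n_2=14  [Z2]
∂1: piv[dg,dh,do,dp,dt,du,dy,gk,px] rk=9  ker:gh,go,gt,gu,gy,ho,hy,kp,kt,ku,ky,ot,oy,pt,py,tu,tx,ty,uy,xy
∂2: piv[dgh,dgy,dhy,gho,gky,goy,gtu,kpt,ptx,pty,pxy] rk=11  ker:ghy,hoy,txy
rk∂_2=11

rank∂_2=11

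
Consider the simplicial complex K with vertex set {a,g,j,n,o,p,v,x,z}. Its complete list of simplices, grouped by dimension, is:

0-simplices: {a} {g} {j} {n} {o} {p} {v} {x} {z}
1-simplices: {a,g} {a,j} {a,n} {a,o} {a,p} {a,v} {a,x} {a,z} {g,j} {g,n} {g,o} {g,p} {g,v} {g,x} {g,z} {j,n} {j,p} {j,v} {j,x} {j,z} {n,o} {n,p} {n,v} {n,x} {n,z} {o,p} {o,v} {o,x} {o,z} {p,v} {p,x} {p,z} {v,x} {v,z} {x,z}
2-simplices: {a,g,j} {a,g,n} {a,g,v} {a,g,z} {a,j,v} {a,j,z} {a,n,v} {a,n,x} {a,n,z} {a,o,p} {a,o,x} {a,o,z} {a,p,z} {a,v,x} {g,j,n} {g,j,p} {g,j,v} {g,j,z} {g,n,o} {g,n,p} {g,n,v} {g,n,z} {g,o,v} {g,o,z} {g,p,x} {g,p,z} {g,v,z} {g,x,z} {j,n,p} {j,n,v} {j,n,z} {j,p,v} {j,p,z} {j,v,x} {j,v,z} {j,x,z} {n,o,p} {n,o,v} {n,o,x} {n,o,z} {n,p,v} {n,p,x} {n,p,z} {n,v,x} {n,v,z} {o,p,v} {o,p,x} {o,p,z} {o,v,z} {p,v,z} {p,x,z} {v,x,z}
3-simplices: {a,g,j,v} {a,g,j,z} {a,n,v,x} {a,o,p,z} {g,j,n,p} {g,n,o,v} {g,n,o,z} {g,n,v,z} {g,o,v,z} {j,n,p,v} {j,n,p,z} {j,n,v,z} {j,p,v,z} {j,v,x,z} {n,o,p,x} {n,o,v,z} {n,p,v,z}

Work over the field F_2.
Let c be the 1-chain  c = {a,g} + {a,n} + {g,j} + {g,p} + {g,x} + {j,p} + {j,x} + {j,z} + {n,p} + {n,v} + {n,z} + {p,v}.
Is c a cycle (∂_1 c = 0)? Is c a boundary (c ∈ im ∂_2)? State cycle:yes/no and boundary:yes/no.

n_0=9 n_1=35 n_2=52 n_3=17  [Z2]
∂1: piv[ag,aj,an,ao,ap,av,ax,az] rk=8  ker:gj,gn,go,gp,gv,gx,gz,jn,jp,jv,jx,jz,no,np,nv,nx,nz,op,ov,ox,oz,pv,px,pz,vx,vz,xz
∂2: piv[agj,agn,agv,agz,ajv,ajz,anv,anx,anz,aop,aox,aoz,apz,avx,gjn,gjp,gno,gnp,gov,goz,gpx,gpz,gvz,gxz,jpv,jvx,jxz] rk=27  ker:gjv,gjz,gnv,gnz,jnp,jnv,jnz,jpz,jvz,nop,nov,nox,noz,npv,npx,npz,nvx,nvz,opv,opx,opz,ovz,pvz,pxz,vxz
∂3: piv[agjv,agjz,anvx,aopz,gjnp,gnov,gnoz,gnvz,govz,jnpv,jnpz,jnvz,jpvz,jvxz,nopx] rk=15  ker:novz,npvz
∂1c = 0
c vs im∂2: reduces to 0 ⇒ boundary

cycle:yes boundary:yes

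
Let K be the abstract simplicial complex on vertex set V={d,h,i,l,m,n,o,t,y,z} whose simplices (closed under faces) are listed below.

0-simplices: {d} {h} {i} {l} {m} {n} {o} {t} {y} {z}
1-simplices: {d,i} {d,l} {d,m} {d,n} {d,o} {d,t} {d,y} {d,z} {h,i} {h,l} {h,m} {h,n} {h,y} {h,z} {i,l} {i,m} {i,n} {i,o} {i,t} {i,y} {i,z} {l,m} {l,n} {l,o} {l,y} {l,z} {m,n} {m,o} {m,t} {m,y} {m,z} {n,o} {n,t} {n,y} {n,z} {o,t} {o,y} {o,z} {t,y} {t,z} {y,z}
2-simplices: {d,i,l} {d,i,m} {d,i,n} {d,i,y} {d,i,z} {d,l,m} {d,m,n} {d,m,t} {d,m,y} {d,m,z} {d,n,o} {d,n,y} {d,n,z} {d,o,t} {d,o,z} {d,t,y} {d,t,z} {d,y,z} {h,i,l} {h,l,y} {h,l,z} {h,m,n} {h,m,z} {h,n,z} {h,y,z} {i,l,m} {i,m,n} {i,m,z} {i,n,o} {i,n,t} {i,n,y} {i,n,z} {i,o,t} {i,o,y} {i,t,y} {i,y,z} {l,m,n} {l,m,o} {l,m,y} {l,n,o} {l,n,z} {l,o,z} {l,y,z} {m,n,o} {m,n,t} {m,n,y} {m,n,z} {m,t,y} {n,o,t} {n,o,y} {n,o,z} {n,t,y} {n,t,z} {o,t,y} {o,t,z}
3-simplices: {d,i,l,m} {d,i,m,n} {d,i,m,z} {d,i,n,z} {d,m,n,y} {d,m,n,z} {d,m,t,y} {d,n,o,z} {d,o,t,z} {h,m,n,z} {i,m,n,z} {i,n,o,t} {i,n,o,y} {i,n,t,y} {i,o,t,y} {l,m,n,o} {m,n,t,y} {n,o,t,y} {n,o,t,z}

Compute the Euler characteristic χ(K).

n_0=10 n_1=41 n_2=55 n_3=19
χ=+10−41+55−19=5

χ(K)=5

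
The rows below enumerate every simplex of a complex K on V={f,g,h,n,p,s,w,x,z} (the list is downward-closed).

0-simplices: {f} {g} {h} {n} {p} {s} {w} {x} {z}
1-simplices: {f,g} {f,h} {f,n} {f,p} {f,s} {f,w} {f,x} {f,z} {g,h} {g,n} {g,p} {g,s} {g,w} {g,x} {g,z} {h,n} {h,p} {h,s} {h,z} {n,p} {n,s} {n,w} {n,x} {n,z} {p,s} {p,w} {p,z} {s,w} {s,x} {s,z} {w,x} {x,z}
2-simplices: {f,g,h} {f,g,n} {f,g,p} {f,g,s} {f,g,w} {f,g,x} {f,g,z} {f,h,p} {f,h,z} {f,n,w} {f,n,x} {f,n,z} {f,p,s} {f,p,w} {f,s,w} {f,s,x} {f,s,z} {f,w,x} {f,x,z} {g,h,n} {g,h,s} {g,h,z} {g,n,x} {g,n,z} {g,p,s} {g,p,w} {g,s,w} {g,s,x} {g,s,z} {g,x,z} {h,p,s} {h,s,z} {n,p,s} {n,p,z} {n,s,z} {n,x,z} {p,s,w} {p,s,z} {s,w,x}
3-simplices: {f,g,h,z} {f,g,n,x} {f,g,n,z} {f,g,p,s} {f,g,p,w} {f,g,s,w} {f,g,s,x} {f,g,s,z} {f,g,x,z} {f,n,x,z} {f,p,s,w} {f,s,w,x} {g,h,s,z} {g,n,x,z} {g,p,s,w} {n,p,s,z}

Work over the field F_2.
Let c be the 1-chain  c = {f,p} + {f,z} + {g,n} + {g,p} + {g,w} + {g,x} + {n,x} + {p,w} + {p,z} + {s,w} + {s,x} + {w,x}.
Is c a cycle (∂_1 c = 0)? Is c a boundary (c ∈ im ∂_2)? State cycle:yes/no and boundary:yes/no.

cycle:yes boundary:yes

n_0=9 n_1=32 n_2=39 n_3=16  [Z2]
∂1: piv[fg,fh,fn,fp,fs,fw,fx,fz] rk=8  ker:gh,gn,gp,gs,gw,gx,gz,hn,hp,hs,hz,np,ns,nw,nx,nz,ps,pw,pz,sw,sx,sz,wx,xz
∂2: piv[fgh,fgn,fgp,fgs,fgw,fgx,fgz,fhp,fhz,fnw,fnx,fnz,fps,fpw,fsw,fsx,fsz,fwx,fxz,ghn,ghs,nps,npz,nsz] rk=24  ker:ghz,gnx,gnz,gps,gpw,gsw,gsx,gsz,gxz,hps,hsz,nxz,psw,psz,swx
∂3: piv[fghz,fgnx,fgnz,fgps,fgpw,fgsw,fgsx,fgsz,fgxz,fnxz,fpsw,fswx,ghsz,npsz] rk=14  ker:gnxz,gpsw
∂1c = 0
c vs im∂2: reduces to 0 ⇒ boundary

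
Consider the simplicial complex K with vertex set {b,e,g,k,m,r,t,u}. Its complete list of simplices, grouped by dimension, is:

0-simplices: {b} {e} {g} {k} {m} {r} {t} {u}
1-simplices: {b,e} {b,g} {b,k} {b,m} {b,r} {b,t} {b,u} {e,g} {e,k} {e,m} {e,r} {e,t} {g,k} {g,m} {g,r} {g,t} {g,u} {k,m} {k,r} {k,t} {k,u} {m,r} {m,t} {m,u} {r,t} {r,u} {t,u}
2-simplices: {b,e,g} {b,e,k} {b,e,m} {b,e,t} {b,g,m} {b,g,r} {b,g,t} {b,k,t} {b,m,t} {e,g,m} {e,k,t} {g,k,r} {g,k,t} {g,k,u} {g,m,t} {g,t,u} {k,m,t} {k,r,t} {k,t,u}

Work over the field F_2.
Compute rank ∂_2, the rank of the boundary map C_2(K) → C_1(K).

rank∂_2=15

n_0=8 n_1=27 n_2=19  [Z2]
∂1: piv[be,bg,bk,bm,br,bt,bu] rk=7  ker:eg,ek,em,er,et,gk,gm,gr,gt,gu,km,kr,kt,ku,mr,mt,mu,rt,ru,tu
∂2: piv[beg,bek,bem,bet,bgm,bgr,bgt,bkt,bmt,gkr,gkt,gku,gtu,kmt,krt] rk=15  ker:egm,ekt,gmt,ktu
rk∂_2=15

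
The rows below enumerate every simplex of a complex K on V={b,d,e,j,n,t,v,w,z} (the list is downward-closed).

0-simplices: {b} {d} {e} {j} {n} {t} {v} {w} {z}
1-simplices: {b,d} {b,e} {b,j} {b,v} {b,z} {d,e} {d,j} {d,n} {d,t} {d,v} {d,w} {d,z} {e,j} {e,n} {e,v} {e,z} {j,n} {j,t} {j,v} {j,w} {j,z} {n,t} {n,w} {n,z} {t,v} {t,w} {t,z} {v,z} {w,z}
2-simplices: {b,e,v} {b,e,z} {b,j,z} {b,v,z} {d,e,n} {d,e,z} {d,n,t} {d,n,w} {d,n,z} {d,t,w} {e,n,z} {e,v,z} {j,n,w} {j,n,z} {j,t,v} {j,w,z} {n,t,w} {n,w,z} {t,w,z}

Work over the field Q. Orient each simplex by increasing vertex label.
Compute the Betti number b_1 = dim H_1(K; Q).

n_0=9 n_1=29 n_2=19  [Q]
∂1: piv[bd,be,bj,bv,bz,dn,dt,dw] rk=8  ker:de,dj,dv,dz,ej,en,ev,ez,jn,jt,jv,jw,jz,nt,nw,nz,tv,tw,tz,vz,wz
∂2: piv[bev,bez,bjz,bvz,den,dez,dnt,dnw,dnz,dtw,jnw,jnz,jtv,jwz,twz] rk=15  ker:enz,evz,ntw,nwz
b_1=(29−8)−15=6

b_1=6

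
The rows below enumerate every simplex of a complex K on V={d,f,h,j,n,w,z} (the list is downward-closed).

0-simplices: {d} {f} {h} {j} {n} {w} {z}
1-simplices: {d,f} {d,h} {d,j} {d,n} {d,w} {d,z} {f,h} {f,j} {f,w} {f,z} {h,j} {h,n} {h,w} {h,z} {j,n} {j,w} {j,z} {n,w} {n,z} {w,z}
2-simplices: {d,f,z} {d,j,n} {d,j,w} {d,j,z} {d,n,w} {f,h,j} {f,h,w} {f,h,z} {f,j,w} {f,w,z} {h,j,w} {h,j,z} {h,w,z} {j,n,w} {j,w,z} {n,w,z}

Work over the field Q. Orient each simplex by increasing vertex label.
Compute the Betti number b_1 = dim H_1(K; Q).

b_1=2

n_0=7 n_1=20 n_2=16  [Q]
∂1: piv[df,dh,dj,dn,dw,dz] rk=6  ker:fh,fj,fw,fz,hj,hn,hw,hz,jn,jw,jz,nw,nz,wz
∂2: piv[dfz,djn,djw,djz,dnw,fhj,fhw,fhz,fjw,fwz,hjz,nwz] rk=12  ker:hjw,hwz,jnw,jwz
b_1=(20−6)−12=2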